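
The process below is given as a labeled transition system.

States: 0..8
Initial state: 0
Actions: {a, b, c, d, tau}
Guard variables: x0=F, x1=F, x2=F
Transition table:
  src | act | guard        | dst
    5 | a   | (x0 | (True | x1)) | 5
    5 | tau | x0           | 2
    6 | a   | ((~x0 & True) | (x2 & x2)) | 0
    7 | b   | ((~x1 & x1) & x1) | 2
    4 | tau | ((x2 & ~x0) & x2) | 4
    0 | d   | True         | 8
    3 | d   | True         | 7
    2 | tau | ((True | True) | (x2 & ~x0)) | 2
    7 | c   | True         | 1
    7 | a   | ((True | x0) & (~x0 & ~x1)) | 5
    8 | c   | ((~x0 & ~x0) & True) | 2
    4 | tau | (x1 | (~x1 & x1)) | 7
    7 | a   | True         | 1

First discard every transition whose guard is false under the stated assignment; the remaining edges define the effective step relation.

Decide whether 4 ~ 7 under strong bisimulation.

Refine partition for ~:
  P[0] = {{0,1,2,3,4,5,6,7,8}}
  P[1] = {{0,3},{1,4},{2},{5,6},{7},{8}}
  P[2] = {{0},{1,4},{2},{3},{5},{6},{7},{8}}
Fixed point at round 3; 8 class(es).
class of 4: {1,4}; class of 7: {7}

Answer: NOT BISIMILAR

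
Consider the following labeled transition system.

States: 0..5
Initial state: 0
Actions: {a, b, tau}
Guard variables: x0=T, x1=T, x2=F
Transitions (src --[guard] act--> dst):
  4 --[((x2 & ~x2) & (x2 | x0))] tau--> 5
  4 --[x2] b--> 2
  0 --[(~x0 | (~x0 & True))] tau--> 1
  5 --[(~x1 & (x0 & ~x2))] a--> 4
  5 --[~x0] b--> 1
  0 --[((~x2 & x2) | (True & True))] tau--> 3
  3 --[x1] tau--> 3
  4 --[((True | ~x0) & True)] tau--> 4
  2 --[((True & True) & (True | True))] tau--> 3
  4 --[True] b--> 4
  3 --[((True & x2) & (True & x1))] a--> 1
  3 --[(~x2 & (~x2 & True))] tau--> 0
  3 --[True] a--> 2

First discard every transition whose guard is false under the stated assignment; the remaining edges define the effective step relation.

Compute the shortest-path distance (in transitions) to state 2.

Breadth-first toward 2:
  Layer 0: {0}
  Layer 1: {3}
  Layer 2: {2}
2 enters at depth 2; path tau·a

Answer: 2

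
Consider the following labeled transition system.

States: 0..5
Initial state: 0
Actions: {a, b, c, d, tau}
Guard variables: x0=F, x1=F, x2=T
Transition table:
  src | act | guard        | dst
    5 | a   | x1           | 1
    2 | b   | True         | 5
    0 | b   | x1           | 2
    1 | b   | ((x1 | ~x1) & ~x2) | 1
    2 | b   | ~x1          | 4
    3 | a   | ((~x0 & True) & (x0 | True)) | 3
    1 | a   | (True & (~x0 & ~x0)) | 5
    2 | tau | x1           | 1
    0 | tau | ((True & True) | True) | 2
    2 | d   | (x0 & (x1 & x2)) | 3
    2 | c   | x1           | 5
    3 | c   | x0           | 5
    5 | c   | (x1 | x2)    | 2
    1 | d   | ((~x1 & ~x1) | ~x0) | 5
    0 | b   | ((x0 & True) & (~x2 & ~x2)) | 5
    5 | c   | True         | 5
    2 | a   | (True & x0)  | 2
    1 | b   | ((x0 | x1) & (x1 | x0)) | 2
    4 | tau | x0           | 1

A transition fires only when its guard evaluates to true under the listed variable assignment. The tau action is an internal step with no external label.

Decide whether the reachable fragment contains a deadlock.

Answer: DEADLOCK at state 4

Analysis:
Reach set: {0,2,4,5}
  0: tau→2  [1 out]
  2: b→4  b→5  [2 out]
  4: ∅  [no exit]
  5: c→2  c→5  [2 out]
trace reaching 4: tau·b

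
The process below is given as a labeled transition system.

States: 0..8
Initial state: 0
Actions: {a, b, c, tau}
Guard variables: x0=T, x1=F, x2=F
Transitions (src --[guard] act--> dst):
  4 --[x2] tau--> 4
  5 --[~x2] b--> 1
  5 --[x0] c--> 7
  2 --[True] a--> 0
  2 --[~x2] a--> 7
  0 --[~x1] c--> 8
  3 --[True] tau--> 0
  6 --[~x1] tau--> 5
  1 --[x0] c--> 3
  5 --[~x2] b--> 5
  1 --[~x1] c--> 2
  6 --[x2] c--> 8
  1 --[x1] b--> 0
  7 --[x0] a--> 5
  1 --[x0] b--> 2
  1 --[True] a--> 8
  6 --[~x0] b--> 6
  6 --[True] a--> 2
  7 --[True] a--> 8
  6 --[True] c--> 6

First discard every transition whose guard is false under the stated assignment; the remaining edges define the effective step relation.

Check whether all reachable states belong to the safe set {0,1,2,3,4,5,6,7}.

Inv-set: {0,1,2,3,4,5,6,7}
R = {0,8}
  0: ok
  8: VIOLATES
witness against invariant: c → 8

Answer: INVARIANT VIOLATED at state 8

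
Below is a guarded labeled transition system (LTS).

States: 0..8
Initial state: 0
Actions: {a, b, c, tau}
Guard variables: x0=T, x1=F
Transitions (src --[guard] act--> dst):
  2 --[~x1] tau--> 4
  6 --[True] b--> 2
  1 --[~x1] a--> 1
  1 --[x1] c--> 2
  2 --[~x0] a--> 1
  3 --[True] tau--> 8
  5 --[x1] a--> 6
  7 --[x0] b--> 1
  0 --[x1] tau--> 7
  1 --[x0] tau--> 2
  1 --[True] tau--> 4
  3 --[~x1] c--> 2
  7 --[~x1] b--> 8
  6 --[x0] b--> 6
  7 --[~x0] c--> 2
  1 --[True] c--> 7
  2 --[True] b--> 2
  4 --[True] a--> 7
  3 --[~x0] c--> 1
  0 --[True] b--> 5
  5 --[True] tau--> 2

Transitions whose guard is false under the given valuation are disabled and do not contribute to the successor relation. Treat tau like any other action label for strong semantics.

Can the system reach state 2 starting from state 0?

15 transition(s) survive guard evaluation.
depth 0: {0}
depth 1: {5}  total {0,5}
depth 2: {2}  total {0,2,5}
depth 3: {4}  total {0,2,4,5}
depth 4: {7}  total {0,2,4,5,7}
depth 5: {1,8}  total {0,1,2,4,5,7,8}
R = {0,1,2,4,5,7,8}
witness 2: b·tau

Answer: REACHABLE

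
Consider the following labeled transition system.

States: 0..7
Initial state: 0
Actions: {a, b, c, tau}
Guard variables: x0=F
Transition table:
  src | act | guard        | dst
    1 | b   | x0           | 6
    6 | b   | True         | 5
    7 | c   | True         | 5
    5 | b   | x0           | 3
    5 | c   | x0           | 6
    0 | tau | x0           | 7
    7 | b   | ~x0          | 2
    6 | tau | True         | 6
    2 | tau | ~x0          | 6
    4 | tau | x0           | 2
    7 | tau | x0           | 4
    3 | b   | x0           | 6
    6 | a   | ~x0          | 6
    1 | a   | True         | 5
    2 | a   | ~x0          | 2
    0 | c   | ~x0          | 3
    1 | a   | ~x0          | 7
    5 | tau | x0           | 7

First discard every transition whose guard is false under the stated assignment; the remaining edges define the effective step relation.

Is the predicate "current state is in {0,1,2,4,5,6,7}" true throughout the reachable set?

Answer: INVARIANT VIOLATED at state 3

Trace:
Allowed set {0,1,2,4,5,6,7}
Reach set: {0,3}
  0: ✓
  3: outside
witness against invariant: c → 3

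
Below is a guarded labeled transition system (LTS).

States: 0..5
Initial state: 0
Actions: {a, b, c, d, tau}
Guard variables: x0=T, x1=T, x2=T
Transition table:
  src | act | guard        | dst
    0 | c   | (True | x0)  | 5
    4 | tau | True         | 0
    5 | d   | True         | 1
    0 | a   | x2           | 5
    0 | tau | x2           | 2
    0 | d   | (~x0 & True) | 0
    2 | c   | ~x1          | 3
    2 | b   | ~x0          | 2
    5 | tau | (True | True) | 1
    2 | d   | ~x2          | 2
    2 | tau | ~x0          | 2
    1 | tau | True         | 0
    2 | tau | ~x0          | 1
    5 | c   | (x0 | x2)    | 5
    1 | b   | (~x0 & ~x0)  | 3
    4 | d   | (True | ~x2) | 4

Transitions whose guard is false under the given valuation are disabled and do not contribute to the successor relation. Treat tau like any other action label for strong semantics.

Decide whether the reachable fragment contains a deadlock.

R = {0,1,2,5}
  0: a→5  c→5  tau→2  [3 out]
  1: tau→0  [1 out]
  2: ∅  [STUCK]
  5: c→5  d→1  tau→1  [3 out]
Path to 2: tau

Answer: DEADLOCK at state 2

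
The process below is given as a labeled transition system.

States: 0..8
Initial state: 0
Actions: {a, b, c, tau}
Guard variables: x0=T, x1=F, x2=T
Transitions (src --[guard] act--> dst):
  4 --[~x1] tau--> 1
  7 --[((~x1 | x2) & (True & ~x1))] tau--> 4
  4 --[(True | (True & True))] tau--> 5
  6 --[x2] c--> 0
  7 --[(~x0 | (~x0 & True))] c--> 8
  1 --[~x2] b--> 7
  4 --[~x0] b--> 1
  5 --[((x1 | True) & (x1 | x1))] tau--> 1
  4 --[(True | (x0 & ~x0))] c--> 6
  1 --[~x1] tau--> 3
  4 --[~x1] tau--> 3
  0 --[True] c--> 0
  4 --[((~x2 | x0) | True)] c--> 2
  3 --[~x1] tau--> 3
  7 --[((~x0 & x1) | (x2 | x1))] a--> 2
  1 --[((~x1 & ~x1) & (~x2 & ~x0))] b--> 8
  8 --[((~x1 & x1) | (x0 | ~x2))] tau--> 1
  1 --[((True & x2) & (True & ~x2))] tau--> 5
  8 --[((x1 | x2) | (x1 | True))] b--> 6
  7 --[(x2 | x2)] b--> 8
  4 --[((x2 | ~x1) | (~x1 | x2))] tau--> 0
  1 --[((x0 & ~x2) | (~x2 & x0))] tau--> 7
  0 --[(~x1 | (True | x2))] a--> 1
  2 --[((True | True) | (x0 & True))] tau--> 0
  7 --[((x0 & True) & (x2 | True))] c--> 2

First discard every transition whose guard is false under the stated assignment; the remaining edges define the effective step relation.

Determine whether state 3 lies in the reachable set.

Answer: REACHABLE

Trace:
18 transition(s) survive guard evaluation.
L0 = {0}
L1 = {1}  cumulative {0,1}
L2 = {3}  cumulative {0,1,3}
R = {0,1,3}
witness 3: a·tau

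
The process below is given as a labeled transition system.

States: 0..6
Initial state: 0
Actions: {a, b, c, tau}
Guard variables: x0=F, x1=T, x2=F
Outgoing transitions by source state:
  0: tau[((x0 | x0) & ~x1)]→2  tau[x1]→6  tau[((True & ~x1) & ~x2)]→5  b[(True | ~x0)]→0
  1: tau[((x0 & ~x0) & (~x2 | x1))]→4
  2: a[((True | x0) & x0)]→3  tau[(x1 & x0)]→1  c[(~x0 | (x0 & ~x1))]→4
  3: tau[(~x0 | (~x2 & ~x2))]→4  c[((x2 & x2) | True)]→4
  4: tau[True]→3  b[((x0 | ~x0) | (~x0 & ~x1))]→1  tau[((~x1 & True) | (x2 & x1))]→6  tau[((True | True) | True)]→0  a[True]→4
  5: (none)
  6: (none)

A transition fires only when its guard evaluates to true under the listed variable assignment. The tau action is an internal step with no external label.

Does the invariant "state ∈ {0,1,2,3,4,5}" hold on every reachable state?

Allowed set {0,1,2,3,4,5}
Reach set: {0,6}
  0: ✓
  6: ✗ unsafe
reach 6 via tau — violates

Answer: INVARIANT VIOLATED at state 6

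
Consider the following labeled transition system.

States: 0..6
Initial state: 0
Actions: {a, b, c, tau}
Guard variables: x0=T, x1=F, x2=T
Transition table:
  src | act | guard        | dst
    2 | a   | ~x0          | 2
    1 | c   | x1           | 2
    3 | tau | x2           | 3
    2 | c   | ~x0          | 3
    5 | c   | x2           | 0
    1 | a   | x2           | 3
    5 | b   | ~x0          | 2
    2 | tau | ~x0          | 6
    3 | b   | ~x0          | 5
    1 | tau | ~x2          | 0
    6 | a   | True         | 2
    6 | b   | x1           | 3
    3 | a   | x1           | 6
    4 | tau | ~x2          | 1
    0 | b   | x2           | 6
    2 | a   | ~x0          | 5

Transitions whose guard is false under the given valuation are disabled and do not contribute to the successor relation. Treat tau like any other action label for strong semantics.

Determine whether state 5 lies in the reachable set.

Answer: UNREACHABLE

Analysis:
After dropping false guards: 5 live edges.
depth 0: {0}
depth 1: {6}  now seen {0,6}
depth 2: {2}  now seen {0,2,6}
R = {0,2,6}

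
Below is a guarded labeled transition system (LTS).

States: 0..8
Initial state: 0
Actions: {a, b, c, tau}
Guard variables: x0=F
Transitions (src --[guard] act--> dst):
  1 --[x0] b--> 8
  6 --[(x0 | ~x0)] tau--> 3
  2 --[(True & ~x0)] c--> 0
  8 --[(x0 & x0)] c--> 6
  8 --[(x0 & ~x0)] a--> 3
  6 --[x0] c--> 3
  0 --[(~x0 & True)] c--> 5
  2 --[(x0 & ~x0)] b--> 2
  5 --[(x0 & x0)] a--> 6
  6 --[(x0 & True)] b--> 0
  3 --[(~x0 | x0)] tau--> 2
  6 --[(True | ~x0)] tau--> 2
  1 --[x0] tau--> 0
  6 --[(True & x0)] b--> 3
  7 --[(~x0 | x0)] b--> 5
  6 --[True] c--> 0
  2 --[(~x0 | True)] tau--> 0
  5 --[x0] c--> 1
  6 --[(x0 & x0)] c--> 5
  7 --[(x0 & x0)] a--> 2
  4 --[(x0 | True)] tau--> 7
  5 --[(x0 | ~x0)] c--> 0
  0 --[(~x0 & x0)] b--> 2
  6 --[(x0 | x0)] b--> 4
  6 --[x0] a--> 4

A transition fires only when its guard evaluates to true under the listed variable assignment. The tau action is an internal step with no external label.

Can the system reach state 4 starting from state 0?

After dropping false guards: 10 live edges.
Layer 0: {0}
Layer 1: {5}  total {0,5}
R = {0,5}

Answer: UNREACHABLE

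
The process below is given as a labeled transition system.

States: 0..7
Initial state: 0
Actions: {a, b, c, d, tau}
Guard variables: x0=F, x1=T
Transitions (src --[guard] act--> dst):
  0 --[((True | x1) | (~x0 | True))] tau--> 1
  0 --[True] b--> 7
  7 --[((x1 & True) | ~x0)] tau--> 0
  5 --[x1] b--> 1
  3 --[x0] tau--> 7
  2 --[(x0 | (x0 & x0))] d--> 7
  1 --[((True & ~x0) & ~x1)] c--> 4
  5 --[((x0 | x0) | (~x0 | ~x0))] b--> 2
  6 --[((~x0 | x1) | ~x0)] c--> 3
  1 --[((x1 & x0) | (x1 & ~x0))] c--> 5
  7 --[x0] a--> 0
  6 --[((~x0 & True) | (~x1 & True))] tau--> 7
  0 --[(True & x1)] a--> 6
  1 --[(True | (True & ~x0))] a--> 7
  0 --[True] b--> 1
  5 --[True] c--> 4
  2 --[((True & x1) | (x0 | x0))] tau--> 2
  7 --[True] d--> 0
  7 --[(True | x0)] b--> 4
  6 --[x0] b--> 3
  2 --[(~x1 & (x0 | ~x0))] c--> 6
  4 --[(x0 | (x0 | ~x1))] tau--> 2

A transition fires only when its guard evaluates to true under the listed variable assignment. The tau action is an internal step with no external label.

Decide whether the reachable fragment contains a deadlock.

Answer: DEADLOCK at state 3

Trace:
R = {0,1,2,3,4,5,6,7}
  0: a→6  b→1  b→7  tau→1  [4 exit(s)]
  1: a→7  c→5  [2 exit(s)]
  2: tau→2  [1 exit(s)]
  3: ∅  [STUCK]
  4: ∅  [STUCK]
  5: b→1  b→2  c→4  [3 exit(s)]
  6: c→3  tau→7  [2 exit(s)]
  7: b→4  d→0  tau→0  [3 exit(s)]
witness 3: a·c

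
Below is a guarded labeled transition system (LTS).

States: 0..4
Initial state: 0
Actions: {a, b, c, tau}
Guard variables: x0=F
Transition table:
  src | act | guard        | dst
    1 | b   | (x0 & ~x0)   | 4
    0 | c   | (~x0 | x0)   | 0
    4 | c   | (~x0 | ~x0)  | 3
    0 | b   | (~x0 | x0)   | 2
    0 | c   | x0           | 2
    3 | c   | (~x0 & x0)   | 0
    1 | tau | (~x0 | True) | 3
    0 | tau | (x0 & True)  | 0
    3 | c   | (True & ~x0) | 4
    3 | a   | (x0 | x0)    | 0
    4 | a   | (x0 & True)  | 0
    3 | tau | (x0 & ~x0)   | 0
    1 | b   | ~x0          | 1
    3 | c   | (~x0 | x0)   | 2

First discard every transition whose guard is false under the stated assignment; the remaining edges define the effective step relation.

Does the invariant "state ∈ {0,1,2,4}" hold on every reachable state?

Allowed set {0,1,2,4}
Reachable = {0,2}
  0: safe
  2: safe

Answer: INVARIANT HOLDS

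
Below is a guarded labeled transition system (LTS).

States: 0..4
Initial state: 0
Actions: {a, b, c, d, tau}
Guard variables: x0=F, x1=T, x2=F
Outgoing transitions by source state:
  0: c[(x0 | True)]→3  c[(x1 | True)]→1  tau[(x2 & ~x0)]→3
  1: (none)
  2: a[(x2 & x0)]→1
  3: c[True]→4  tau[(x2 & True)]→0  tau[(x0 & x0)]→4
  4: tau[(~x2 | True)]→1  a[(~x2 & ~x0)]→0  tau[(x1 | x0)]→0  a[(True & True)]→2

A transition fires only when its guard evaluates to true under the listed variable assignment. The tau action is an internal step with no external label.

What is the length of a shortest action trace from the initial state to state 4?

BFS to 4:
  Layer 0: {0}
  Layer 1: {1,3}
  Layer 2: {4}
4 enters at depth 2; path c·c

Answer: 2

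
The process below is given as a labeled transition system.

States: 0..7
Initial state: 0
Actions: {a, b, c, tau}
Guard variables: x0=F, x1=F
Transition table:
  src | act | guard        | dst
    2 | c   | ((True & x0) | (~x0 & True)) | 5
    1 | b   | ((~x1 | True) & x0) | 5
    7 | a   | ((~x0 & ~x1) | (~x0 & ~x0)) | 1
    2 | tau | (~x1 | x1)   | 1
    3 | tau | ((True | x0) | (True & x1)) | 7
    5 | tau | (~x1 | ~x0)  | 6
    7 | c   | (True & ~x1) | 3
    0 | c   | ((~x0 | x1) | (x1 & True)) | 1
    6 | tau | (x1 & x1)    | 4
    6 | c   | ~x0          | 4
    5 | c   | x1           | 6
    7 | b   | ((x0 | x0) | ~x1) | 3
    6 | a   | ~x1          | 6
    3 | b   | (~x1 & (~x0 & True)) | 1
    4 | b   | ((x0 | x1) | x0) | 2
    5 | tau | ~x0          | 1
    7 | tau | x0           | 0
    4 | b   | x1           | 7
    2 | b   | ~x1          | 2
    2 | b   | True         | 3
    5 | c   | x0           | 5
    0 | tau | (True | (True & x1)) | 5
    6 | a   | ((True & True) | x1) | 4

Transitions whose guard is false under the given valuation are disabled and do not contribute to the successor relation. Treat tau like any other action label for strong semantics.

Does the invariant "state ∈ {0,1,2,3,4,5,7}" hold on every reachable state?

Answer: INVARIANT VIOLATED at state 6

Trace:
Allowed set {0,1,2,3,4,5,7}
Reach set: {0,1,4,5,6}
  0: ✓
  1: ✓
  4: ✓
  5: ✓
  6: VIOLATES
witness against invariant: tau·tau → 6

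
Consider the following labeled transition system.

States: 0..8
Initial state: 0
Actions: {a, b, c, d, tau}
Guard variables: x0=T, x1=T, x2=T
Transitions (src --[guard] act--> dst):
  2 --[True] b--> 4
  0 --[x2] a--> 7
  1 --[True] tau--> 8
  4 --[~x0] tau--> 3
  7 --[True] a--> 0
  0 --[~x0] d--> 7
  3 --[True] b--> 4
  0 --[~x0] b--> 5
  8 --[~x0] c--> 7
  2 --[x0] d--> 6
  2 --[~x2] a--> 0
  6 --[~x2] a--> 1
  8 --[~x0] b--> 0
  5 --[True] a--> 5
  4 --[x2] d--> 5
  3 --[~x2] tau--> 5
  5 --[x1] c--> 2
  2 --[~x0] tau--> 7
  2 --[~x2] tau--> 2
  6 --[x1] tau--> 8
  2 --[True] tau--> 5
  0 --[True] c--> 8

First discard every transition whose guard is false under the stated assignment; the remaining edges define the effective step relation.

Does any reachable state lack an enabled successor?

Answer: DEADLOCK at state 8

Trace:
R = {0,7,8}
  0: a→7  c→8  [deg 2]
  7: a→0  [deg 1]
  8: ∅  [deadlock]
witness 8: c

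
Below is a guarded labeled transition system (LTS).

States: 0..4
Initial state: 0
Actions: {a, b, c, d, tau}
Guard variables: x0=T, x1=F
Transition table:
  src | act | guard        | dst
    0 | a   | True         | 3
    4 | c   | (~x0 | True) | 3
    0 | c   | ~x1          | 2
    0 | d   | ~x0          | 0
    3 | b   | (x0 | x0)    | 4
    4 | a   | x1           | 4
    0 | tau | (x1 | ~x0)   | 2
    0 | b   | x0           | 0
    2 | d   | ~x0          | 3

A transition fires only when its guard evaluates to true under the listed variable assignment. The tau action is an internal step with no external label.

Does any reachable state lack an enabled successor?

Answer: DEADLOCK at state 2

Working:
Reachable = {0,2,3,4}
  0: a→3  b→0  c→2  [3 out]
  2: ∅  [deadlock]
  3: b→4  [1 out]
  4: c→3  [1 out]
Path to 2: c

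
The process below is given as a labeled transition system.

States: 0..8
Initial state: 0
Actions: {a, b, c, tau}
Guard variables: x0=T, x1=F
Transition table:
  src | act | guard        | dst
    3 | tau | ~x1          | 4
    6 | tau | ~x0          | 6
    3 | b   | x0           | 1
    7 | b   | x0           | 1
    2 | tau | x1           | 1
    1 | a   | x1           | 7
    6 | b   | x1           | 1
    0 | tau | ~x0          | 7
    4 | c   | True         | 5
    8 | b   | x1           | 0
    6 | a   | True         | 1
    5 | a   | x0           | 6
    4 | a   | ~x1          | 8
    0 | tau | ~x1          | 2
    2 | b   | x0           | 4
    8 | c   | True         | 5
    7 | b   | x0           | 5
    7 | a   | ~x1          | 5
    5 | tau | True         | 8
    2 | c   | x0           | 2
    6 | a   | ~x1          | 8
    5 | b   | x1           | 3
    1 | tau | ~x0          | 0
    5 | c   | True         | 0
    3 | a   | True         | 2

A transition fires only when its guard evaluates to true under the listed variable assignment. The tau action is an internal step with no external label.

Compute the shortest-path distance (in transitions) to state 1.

BFS to 1:
  L0 = {0}
  L1 = {2}
  L2 = {4}
  L3 = {5,8}
  L4 = {6}
  L5 = {1}
1 enters at depth 5; path tau·b·c·a·a

Answer: 5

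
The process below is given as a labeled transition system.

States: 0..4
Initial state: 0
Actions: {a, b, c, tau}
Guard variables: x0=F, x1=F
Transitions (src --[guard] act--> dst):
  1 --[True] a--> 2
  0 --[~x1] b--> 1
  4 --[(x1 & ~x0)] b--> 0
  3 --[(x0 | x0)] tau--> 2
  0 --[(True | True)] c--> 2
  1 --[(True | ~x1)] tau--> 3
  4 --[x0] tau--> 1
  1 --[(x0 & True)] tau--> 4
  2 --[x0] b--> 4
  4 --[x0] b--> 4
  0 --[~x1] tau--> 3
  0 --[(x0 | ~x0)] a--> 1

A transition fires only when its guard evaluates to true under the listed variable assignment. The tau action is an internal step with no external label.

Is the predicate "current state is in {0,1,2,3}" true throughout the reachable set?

Answer: INVARIANT HOLDS

Trace:
Safe = {0,1,2,3}
Reach set: {0,1,2,3}
  0: ✓
  1: ✓
  2: ✓
  3: ✓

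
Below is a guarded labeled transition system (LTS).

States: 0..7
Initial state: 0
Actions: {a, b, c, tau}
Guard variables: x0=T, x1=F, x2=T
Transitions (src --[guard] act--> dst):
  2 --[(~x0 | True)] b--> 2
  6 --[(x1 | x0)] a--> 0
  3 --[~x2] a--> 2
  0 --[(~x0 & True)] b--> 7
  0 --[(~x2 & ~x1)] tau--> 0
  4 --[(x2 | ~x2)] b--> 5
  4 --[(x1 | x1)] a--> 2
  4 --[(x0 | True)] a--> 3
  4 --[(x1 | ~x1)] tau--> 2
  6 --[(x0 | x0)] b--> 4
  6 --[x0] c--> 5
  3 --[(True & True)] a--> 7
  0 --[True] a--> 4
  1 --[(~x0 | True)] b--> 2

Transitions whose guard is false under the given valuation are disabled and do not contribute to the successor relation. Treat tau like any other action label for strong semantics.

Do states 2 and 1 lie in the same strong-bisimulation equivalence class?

Compute ~ classes (split until stable):
  round 0: {{0,1,2,3,4,5,6,7}}
  round 1: {{0,3},{1,2},{4},{5,7},{6}}
  round 2: {{0},{1,2},{3},{4},{5,7},{6}}
Fixed point at round 3; 6 class(es).
[2]={1,2}  [1]={1,2}

Answer: BISIMILAR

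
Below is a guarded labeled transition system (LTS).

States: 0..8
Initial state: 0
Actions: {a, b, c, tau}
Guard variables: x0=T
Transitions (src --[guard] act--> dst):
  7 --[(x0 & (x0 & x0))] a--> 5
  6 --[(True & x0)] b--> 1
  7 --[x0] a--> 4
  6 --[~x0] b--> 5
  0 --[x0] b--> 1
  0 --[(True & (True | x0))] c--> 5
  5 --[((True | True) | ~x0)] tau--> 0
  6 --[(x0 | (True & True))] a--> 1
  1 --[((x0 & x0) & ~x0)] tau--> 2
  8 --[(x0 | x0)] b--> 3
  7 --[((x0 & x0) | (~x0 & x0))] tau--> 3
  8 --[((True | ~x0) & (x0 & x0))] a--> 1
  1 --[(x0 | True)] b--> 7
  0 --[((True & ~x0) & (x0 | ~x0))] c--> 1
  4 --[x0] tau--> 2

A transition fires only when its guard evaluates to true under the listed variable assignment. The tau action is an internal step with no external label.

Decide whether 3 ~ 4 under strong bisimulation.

Compute ~ classes (split until stable):
  round 0: {{0,1,2,3,4,5,6,7,8}}
  round 1: {{0},{1},{2,3},{4,5},{6,8},{7}}
  round 2: {{0},{1},{2,3},{4},{5},{6},{7},{8}}
stable after 3 split(s): 8 block(s)
[3]={2,3}  [4]={4}

Answer: NOT BISIMILAR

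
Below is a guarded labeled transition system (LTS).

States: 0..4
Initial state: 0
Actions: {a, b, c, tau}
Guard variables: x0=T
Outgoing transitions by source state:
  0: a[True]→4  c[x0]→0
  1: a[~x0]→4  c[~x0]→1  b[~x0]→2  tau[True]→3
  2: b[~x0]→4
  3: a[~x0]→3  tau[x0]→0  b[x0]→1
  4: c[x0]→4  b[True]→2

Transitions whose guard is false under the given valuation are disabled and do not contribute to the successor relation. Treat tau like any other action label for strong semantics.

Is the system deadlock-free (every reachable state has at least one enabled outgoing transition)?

Answer: DEADLOCK at state 2

Trace:
R = {0,2,4}
  0: a→4  c→0  [2 exit(s)]
  2: ∅  [STUCK]
  4: b→2  c→4  [2 exit(s)]
Path to 2: a·b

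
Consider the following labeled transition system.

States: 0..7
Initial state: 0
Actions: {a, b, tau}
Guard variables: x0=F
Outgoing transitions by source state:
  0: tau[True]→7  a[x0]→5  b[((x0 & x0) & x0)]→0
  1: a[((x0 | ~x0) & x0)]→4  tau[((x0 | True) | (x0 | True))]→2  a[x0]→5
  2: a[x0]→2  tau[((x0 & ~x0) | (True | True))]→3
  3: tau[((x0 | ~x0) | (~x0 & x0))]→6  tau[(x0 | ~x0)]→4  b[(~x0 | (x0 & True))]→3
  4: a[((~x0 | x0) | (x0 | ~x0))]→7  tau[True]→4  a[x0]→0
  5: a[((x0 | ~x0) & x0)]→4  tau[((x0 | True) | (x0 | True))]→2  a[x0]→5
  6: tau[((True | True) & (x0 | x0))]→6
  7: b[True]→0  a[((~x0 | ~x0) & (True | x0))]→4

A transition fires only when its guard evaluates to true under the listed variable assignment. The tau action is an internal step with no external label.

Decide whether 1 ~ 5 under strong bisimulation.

Bisimulation quotient by refinement:
  π0 = {{0,1,2,3,4,5,6,7}}
  π1 = {{0,1,2,5},{3},{4},{6},{7}}
  π2 = {{0},{1,5},{2},{3},{4},{6},{7}}
Fixed point at round 3; 7 class(es).
[1]={1,5}  [5]={1,5}

Answer: BISIMILAR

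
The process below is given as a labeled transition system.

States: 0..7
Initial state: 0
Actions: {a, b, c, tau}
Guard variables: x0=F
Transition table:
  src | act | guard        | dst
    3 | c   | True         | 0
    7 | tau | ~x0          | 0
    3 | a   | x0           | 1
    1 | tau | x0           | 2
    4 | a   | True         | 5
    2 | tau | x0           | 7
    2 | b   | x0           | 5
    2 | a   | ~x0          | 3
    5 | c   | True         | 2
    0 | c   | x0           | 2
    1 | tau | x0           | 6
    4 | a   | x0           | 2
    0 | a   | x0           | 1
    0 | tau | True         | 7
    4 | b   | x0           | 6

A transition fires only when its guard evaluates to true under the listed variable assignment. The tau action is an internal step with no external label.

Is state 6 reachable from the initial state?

Answer: UNREACHABLE

Working:
6 transition(s) survive guard evaluation.
Layer 0: {0}
Layer 1: {7}  total {0,7}
R = {0,7}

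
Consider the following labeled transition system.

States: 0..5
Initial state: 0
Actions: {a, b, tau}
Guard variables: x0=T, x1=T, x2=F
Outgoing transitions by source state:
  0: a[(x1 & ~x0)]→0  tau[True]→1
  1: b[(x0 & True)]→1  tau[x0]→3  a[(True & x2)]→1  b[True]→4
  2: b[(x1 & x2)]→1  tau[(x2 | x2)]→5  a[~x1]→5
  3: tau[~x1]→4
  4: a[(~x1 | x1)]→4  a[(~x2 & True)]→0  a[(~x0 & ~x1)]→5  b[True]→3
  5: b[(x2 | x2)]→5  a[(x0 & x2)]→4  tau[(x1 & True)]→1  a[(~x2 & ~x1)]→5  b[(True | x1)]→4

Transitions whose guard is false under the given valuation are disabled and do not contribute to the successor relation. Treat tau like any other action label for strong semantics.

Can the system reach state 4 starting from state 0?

9 transition(s) survive guard evaluation.
L0 = {0}
L1 = {1}  total {0,1}
L2 = {3,4}  total {0,1,3,4}
Reachable = {0,1,3,4}
witness 4: tau·b

Answer: REACHABLE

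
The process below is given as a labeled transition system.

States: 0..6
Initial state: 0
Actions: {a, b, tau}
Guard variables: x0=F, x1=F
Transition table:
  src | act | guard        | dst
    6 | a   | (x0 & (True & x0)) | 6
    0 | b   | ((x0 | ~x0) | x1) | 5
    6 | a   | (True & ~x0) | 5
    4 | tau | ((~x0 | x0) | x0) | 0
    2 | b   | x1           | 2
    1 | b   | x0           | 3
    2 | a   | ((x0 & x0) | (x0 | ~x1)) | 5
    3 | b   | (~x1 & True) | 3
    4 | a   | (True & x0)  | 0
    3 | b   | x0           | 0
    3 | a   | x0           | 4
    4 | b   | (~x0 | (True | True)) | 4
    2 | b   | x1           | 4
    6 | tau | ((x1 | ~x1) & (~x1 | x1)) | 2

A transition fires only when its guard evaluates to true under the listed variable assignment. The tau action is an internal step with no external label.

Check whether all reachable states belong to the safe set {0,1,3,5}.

Answer: INVARIANT HOLDS

Analysis:
Allowed set {0,1,3,5}
Reachable = {0,5}
  0: safe
  5: safe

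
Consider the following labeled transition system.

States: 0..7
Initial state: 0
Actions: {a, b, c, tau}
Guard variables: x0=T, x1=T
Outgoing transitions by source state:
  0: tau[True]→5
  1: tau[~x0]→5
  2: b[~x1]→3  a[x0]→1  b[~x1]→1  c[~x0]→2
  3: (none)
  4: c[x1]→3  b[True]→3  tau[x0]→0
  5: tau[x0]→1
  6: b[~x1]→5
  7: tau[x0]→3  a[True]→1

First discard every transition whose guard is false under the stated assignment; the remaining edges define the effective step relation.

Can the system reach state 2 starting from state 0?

Answer: UNREACHABLE

Working:
8 transition(s) survive guard evaluation.
depth 0: {0}
depth 1: {5}  now seen {0,5}
depth 2: {1}  now seen {0,1,5}
Reachable = {0,1,5}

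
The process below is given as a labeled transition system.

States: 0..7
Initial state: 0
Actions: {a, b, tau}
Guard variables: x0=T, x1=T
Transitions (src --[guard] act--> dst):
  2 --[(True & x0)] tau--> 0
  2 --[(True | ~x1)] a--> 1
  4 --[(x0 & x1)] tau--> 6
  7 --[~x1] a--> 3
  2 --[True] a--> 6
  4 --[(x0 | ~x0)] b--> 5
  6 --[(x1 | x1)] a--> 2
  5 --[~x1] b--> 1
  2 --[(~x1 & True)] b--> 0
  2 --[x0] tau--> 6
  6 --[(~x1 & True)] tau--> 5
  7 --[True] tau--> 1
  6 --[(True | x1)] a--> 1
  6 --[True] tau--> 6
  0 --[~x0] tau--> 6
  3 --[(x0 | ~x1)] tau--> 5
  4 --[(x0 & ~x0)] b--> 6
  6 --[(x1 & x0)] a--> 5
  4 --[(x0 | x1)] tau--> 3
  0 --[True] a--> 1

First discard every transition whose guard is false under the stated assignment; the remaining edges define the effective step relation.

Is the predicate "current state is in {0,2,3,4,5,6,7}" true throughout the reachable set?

Answer: INVARIANT VIOLATED at state 1

Working:
Allowed set {0,2,3,4,5,6,7}
Reachable = {0,1}
  0: ✓
  1: VIOLATES
counterexample path to 1: a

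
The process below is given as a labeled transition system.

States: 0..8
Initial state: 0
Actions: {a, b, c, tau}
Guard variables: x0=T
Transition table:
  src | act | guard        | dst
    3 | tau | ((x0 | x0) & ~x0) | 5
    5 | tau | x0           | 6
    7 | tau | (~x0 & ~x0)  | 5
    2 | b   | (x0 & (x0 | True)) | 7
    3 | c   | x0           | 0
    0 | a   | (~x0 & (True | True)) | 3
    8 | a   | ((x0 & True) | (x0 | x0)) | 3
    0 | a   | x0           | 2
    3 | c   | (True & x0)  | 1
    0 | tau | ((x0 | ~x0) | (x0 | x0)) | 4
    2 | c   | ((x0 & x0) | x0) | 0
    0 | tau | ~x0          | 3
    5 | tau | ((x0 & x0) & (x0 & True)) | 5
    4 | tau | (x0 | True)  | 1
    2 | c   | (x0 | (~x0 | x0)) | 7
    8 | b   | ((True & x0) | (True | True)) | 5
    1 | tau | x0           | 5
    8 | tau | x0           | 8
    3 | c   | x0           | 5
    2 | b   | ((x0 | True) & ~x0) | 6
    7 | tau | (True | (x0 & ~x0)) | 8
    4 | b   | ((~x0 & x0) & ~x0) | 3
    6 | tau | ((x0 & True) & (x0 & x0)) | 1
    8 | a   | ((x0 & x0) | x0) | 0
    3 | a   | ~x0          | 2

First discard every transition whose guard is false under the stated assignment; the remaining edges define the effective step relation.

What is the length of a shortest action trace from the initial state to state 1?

Answer: 2

Analysis:
Layered search for 1:
  depth 0: {0}
  depth 1: {2,4}
  depth 2: {1,7}
depth(1)=2, e.g. tau·tau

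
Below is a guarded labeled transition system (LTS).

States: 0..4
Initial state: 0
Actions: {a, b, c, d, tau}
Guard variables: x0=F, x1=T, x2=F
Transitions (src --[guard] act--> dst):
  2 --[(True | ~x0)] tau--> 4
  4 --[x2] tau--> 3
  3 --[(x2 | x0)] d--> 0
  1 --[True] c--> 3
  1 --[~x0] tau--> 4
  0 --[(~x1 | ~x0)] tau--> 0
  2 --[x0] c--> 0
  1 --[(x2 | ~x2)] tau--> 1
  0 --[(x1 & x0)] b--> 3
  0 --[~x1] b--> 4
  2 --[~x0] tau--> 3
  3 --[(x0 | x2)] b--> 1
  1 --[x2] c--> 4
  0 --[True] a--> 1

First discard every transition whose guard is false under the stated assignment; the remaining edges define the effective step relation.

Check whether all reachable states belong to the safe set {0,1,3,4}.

Inv-set: {0,1,3,4}
Reachable = {0,1,3,4}
  0: safe
  1: safe
  3: safe
  4: safe

Answer: INVARIANT HOLDS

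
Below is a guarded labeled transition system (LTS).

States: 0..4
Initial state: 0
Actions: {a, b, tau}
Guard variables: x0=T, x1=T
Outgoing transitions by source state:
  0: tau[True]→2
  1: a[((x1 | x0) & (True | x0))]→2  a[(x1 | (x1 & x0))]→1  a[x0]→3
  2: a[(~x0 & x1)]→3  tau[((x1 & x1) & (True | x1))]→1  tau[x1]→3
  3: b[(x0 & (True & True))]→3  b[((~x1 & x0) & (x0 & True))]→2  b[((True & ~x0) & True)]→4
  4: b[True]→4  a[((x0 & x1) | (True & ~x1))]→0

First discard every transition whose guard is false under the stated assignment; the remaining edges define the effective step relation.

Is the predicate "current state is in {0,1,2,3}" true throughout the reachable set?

Safe = {0,1,2,3}
R = {0,1,2,3}
  0: ✓
  1: ✓
  2: ✓
  3: ✓

Answer: INVARIANT HOLDS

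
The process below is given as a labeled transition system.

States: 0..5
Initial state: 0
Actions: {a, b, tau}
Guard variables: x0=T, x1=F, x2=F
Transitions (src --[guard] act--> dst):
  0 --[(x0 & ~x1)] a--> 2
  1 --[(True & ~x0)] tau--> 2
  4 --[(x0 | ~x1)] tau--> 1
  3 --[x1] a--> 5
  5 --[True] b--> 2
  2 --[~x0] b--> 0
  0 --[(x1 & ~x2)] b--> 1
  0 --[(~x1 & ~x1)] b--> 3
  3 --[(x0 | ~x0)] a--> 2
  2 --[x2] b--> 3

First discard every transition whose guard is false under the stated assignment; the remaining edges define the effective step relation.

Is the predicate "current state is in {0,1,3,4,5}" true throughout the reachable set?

Safe = {0,1,3,4,5}
Reach set: {0,2,3}
  0: ok
  2: ✗ unsafe
  3: ok
witness against invariant: a → 2

Answer: INVARIANT VIOLATED at state 2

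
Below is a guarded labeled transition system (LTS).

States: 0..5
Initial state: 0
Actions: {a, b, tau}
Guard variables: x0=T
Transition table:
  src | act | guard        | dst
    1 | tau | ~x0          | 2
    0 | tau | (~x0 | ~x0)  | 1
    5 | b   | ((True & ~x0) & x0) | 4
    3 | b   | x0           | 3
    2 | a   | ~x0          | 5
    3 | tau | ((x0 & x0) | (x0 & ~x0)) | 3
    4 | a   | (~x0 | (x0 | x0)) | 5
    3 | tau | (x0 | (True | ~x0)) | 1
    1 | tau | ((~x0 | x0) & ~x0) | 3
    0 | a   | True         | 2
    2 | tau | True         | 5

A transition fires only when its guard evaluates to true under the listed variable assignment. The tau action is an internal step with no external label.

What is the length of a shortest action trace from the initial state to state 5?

Answer: 2

Trace:
Breadth-first toward 5:
  depth 0: {0}
  depth 1: {2}
  depth 2: {5}
first hit 5 at d=2 via a·tau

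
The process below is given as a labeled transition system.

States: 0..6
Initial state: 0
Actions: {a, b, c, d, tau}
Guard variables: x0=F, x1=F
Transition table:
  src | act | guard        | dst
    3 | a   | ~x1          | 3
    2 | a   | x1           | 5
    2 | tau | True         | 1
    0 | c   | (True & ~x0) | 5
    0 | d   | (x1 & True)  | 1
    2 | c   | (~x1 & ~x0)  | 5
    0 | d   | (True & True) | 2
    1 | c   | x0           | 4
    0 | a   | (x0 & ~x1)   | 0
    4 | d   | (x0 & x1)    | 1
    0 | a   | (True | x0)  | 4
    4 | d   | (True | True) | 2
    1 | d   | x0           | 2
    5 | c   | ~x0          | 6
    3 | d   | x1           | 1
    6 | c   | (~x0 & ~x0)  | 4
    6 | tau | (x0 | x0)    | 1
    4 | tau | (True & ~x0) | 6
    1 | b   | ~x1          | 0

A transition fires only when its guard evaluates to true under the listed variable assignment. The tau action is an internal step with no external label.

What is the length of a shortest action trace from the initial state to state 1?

Answer: 2

Trace:
Breadth-first toward 1:
  depth 0: {0}
  depth 1: {2,4,5}
  depth 2: {1,6}
first hit 1 at d=2 via d·tau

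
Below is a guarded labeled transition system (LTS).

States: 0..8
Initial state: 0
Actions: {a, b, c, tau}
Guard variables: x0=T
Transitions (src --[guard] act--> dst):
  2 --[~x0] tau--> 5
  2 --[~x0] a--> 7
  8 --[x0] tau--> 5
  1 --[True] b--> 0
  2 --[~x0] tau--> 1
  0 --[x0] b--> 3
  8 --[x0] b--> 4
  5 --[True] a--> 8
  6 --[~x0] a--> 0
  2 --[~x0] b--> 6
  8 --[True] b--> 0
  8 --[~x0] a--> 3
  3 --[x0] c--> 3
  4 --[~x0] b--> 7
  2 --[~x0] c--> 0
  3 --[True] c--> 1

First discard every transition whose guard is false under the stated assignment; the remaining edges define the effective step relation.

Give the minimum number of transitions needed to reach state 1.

Breadth-first toward 1:
  Layer 0: {0}
  Layer 1: {3}
  Layer 2: {1}
1 enters at depth 2; path b·c

Answer: 2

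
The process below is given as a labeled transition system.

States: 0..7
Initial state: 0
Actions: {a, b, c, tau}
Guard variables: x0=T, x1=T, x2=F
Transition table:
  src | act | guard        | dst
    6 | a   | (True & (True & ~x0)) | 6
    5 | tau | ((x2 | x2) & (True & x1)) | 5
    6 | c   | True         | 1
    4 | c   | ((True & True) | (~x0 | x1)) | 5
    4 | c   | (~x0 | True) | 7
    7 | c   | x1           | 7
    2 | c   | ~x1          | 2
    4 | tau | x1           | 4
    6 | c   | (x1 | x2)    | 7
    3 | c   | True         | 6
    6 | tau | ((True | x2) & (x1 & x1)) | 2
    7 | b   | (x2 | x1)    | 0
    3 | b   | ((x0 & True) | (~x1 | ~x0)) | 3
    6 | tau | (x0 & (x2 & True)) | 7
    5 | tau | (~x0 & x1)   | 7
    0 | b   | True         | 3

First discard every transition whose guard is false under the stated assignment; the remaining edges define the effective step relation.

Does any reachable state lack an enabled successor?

R = {0,1,2,3,6,7}
  0: b→3  [1 exit(s)]
  1: ∅  [no exit]
  2: ∅  [no exit]
  3: b→3  c→6  [2 exit(s)]
  6: c→1  c→7  tau→2  [3 exit(s)]
  7: b→0  c→7  [2 exit(s)]
trace reaching 1: b·c·c

Answer: DEADLOCK at state 1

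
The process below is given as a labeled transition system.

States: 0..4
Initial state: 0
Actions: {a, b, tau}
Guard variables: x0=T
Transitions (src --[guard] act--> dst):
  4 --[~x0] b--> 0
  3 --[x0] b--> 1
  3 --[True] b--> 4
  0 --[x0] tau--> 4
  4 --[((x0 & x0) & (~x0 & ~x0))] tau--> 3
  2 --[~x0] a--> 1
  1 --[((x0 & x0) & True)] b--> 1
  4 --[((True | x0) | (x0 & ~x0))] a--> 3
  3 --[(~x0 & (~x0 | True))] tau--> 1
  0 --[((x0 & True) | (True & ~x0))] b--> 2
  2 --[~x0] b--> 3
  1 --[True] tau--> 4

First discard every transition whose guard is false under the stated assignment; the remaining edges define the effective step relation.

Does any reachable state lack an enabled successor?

R = {0,1,2,3,4}
  0: b→2  tau→4  [2 exit(s)]
  1: b→1  tau→4  [2 exit(s)]
  2: ∅  [STUCK]
  3: b→1  b→4  [2 exit(s)]
  4: a→3  [1 exit(s)]
witness 2: b

Answer: DEADLOCK at state 2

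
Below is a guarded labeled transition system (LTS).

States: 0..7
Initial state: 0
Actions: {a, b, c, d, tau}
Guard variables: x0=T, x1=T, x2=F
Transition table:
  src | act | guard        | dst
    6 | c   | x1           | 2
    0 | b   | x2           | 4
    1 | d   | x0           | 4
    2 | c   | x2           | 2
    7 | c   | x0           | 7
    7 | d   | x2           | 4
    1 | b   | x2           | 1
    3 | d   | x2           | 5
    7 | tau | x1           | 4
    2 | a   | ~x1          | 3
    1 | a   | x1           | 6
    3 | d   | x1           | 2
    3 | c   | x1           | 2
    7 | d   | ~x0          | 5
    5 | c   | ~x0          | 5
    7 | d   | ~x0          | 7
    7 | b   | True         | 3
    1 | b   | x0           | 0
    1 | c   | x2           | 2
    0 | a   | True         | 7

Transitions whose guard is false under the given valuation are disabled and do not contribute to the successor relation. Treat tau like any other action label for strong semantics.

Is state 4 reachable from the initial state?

Guard filter leaves 10 enabled edge(s).
L0 = {0}
L1 = {7}  now seen {0,7}
L2 = {3,4}  now seen {0,3,4,7}
L3 = {2}  now seen {0,2,3,4,7}
R = {0,2,3,4,7}
Path to 4: a·tau

Answer: REACHABLE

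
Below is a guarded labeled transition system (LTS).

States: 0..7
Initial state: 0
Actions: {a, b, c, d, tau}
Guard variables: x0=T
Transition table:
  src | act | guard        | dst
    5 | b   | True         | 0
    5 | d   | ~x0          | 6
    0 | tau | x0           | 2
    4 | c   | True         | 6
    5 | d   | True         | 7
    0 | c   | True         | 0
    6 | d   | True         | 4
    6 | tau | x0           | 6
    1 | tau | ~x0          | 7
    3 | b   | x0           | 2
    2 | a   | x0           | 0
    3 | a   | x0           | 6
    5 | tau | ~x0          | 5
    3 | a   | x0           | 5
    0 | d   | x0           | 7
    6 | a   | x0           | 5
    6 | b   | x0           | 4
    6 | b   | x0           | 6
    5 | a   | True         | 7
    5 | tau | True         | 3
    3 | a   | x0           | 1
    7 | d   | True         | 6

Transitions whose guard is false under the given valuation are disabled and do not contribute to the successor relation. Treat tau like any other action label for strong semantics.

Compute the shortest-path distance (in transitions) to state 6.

Answer: 2

Working:
Layered search for 6:
  L0 = {0}
  L1 = {2,7}
  L2 = {6}
depth(6)=2, e.g. d·d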